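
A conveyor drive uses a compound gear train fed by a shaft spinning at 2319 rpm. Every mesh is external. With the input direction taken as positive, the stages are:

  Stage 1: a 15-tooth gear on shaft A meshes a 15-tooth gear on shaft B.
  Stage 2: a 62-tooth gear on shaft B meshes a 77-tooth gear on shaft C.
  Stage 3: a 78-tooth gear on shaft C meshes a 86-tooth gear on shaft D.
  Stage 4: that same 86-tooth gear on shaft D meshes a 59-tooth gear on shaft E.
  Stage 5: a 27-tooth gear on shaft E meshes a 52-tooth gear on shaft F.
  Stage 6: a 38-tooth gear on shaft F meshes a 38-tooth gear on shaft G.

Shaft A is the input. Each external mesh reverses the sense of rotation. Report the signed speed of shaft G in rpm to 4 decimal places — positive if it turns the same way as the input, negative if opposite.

Stage 1 [15T→15T]: ω = 2319.0000×15/15 = 2319.0000 rpm, dir flips to −; running = −2319.0000
Stage 2 [62T→77T]: ω = 2319.0000×62/77 = 1867.2468 rpm, dir flips to +; running = +1867.2468
Stage 3 [78T→86T]: ω = 1867.2468×78/86 = 1693.5494 rpm, dir flips to −; running = −1693.5494
Stage 4 [86T→59T]: ω = 1693.5494×86/59 = 2468.5635 rpm, dir flips to +; running = +2468.5635
Stage 5 [27T→52T]: ω = 2468.5635×27/52 = 1281.7541 rpm, dir flips to −; running = −1281.7541
Stage 6 [38T→38T]: ω = 1281.7541×38/38 = 1281.7541 rpm, dir flips to +; running = +1281.7541

+1281.7541 rpm (same as input, |ω| = 1281.7541 rpm)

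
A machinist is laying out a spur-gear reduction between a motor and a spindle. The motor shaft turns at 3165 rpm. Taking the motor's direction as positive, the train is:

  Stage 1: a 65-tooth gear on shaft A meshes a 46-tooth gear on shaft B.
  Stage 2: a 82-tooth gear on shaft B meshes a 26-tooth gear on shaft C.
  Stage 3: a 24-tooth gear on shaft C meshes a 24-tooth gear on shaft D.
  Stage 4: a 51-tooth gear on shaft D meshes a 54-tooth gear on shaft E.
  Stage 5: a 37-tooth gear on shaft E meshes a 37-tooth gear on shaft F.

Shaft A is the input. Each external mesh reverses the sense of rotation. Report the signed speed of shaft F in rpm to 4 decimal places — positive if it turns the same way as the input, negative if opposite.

-13321.2862 rpm (opposite to input, |ω| = 13321.2862 rpm)

Stage 1 [65T→46T]: ω = 3165.0000×65/46 = 4472.2826 rpm, dir flips to −; running = −4472.2826
Stage 2 [82T→26T]: ω = 4472.2826×82/26 = 14104.8913 rpm, dir flips to +; running = +14104.8913
Stage 3 [24T→24T]: ω = 14104.8913×24/24 = 14104.8913 rpm, dir flips to −; running = −14104.8913
Stage 4 [51T→54T]: ω = 14104.8913×51/54 = 13321.2862 rpm, dir flips to +; running = +13321.2862
Stage 5 [37T→37T]: ω = 13321.2862×37/37 = 13321.2862 rpm, dir flips to −; running = −13321.2862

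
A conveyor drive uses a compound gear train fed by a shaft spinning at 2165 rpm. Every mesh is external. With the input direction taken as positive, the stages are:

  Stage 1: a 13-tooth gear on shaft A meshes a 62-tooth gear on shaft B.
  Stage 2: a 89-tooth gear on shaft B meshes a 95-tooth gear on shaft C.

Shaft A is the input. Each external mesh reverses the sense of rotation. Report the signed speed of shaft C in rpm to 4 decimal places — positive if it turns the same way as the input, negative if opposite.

Stage 1 [13T→62T]: ω = 2165.0000×13/62 = 453.9516 rpm, dir flips to −; running = −453.9516
Stage 2 [89T→95T]: ω = 453.9516×89/95 = 425.2810 rpm, dir flips to +; running = +425.2810

+425.2810 rpm (same as input, |ω| = 425.2810 rpm)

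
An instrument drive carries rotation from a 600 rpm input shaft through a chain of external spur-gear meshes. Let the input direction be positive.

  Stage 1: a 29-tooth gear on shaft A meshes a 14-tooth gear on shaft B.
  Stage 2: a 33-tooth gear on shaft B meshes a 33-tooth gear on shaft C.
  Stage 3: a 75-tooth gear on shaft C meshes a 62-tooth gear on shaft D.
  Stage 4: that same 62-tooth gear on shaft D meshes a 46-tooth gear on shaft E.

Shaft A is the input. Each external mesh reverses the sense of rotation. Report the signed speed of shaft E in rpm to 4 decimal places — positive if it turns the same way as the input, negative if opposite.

+2026.3975 rpm (same as input, |ω| = 2026.3975 rpm)

Stage 1 [29T→14T]: ω = 600.0000×29/14 = 1242.8571 rpm, dir flips to −; running = −1242.8571
Stage 2 [33T→33T]: ω = 1242.8571×33/33 = 1242.8571 rpm, dir flips to +; running = +1242.8571
Stage 3 [75T→62T]: ω = 1242.8571×75/62 = 1503.4562 rpm, dir flips to −; running = −1503.4562
Stage 4 [62T→46T]: ω = 1503.4562×62/46 = 2026.3975 rpm, dir flips to +; running = +2026.3975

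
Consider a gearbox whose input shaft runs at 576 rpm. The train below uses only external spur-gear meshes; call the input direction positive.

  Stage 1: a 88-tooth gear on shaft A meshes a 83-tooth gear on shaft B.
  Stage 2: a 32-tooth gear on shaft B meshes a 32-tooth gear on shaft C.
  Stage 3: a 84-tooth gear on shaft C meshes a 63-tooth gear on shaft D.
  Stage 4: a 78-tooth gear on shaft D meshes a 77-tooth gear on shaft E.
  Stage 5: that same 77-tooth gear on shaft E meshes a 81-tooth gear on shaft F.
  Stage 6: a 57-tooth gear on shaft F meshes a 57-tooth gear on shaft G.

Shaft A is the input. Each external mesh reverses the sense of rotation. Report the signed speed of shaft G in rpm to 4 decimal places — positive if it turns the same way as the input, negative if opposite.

+784.1071 rpm (same as input, |ω| = 784.1071 rpm)

Stage 1 [88T→83T]: ω = 576.0000×88/83 = 610.6988 rpm, dir flips to −; running = −610.6988
Stage 2 [32T→32T]: ω = 610.6988×32/32 = 610.6988 rpm, dir flips to +; running = +610.6988
Stage 3 [84T→63T]: ω = 610.6988×84/63 = 814.2651 rpm, dir flips to −; running = −814.2651
Stage 4 [78T→77T]: ω = 814.2651×78/77 = 824.8399 rpm, dir flips to +; running = +824.8399
Stage 5 [77T→81T]: ω = 824.8399×77/81 = 784.1071 rpm, dir flips to −; running = −784.1071
Stage 6 [57T→57T]: ω = 784.1071×57/57 = 784.1071 rpm, dir flips to +; running = +784.1071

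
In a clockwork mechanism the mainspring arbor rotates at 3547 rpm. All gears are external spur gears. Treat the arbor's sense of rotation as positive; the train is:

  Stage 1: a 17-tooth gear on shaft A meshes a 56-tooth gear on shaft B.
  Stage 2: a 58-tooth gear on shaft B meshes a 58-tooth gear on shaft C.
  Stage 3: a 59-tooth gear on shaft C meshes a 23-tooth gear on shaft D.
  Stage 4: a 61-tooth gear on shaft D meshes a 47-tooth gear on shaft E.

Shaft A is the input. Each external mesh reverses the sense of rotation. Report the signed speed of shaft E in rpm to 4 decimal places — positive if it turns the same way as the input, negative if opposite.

Stage 1 [17T→56T]: ω = 3547.0000×17/56 = 1076.7679 rpm, dir flips to −; running = −1076.7679
Stage 2 [58T→58T]: ω = 1076.7679×58/58 = 1076.7679 rpm, dir flips to +; running = +1076.7679
Stage 3 [59T→23T]: ω = 1076.7679×59/23 = 2762.1436 rpm, dir flips to −; running = −2762.1436
Stage 4 [61T→47T]: ω = 2762.1436×61/47 = 3584.9098 rpm, dir flips to +; running = +3584.9098

+3584.9098 rpm (same as input, |ω| = 3584.9098 rpm)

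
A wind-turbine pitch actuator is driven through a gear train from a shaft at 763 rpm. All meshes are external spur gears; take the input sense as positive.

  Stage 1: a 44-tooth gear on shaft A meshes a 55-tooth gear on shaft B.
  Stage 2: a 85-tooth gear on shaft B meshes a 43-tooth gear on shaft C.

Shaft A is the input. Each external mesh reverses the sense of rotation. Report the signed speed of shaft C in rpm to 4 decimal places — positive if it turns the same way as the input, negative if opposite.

Stage 1 [44T→55T]: ω = 763.0000×44/55 = 610.4000 rpm, dir flips to −; running = −610.4000
Stage 2 [85T→43T]: ω = 610.4000×85/43 = 1206.6047 rpm, dir flips to +; running = +1206.6047

+1206.6047 rpm (same as input, |ω| = 1206.6047 rpm)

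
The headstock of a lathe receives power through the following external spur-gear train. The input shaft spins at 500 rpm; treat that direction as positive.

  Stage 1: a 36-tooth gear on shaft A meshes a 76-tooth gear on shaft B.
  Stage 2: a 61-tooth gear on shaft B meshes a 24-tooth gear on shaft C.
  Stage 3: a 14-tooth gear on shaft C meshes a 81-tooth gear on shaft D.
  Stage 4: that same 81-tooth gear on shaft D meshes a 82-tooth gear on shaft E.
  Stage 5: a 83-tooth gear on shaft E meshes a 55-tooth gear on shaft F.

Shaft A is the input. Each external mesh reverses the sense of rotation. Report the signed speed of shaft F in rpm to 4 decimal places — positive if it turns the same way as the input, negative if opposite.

-155.0983 rpm (opposite to input, |ω| = 155.0983 rpm)

Stage 1 [36T→76T]: ω = 500.0000×36/76 = 236.8421 rpm, dir flips to −; running = −236.8421
Stage 2 [61T→24T]: ω = 236.8421×61/24 = 601.9737 rpm, dir flips to +; running = +601.9737
Stage 3 [14T→81T]: ω = 601.9737×14/81 = 104.0448 rpm, dir flips to −; running = −104.0448
Stage 4 [81T→82T]: ω = 104.0448×81/82 = 102.7760 rpm, dir flips to +; running = +102.7760
Stage 5 [83T→55T]: ω = 102.7760×83/55 = 155.0983 rpm, dir flips to −; running = −155.0983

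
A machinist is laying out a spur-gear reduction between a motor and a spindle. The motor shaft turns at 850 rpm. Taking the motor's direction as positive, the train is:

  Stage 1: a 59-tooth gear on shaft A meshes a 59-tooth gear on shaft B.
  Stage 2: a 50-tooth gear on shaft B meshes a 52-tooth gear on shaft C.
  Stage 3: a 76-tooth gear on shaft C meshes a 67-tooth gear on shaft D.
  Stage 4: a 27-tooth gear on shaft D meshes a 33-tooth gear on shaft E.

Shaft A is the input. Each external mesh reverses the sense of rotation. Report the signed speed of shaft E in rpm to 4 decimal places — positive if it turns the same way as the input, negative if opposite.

Stage 1 [59T→59T]: ω = 850.0000×59/59 = 850.0000 rpm, dir flips to −; running = −850.0000
Stage 2 [50T→52T]: ω = 850.0000×50/52 = 817.3077 rpm, dir flips to +; running = +817.3077
Stage 3 [76T→67T]: ω = 817.3077×76/67 = 927.0953 rpm, dir flips to −; running = −927.0953
Stage 4 [27T→33T]: ω = 927.0953×27/33 = 758.5325 rpm, dir flips to +; running = +758.5325

+758.5325 rpm (same as input, |ω| = 758.5325 rpm)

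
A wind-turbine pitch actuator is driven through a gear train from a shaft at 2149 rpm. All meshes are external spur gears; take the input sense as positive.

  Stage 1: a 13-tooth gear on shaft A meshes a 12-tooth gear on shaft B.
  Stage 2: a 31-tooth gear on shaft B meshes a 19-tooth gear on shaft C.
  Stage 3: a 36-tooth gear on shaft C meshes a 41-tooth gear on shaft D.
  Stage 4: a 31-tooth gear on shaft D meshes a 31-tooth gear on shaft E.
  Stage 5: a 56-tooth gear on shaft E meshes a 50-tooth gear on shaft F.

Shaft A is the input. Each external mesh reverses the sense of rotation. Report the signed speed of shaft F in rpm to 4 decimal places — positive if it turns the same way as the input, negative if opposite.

Stage 1 [13T→12T]: ω = 2149.0000×13/12 = 2328.0833 rpm, dir flips to −; running = −2328.0833
Stage 2 [31T→19T]: ω = 2328.0833×31/19 = 3798.4518 rpm, dir flips to +; running = +3798.4518
Stage 3 [36T→41T]: ω = 3798.4518×36/41 = 3335.2259 rpm, dir flips to −; running = −3335.2259
Stage 4 [31T→31T]: ω = 3335.2259×31/31 = 3335.2259 rpm, dir flips to +; running = +3335.2259
Stage 5 [56T→50T]: ω = 3335.2259×56/50 = 3735.4530 rpm, dir flips to −; running = −3735.4530

-3735.4530 rpm (opposite to input, |ω| = 3735.4530 rpm)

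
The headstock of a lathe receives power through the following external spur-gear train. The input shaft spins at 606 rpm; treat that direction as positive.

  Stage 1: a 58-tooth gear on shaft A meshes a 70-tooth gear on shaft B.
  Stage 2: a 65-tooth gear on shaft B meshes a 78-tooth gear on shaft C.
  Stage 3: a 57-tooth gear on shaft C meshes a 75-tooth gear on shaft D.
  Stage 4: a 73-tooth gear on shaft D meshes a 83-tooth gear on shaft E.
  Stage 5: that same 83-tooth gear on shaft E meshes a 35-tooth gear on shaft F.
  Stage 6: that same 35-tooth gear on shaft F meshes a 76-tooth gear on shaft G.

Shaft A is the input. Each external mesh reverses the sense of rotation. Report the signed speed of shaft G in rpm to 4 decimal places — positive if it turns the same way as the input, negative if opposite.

Stage 1 [58T→70T]: ω = 606.0000×58/70 = 502.1143 rpm, dir flips to −; running = −502.1143
Stage 2 [65T→78T]: ω = 502.1143×65/78 = 418.4286 rpm, dir flips to +; running = +418.4286
Stage 3 [57T→75T]: ω = 418.4286×57/75 = 318.0057 rpm, dir flips to −; running = −318.0057
Stage 4 [73T→83T]: ω = 318.0057×73/83 = 279.6918 rpm, dir flips to +; running = +279.6918
Stage 5 [83T→35T]: ω = 279.6918×83/35 = 663.2691 rpm, dir flips to −; running = −663.2691
Stage 6 [35T→76T]: ω = 663.2691×35/76 = 305.4529 rpm, dir flips to +; running = +305.4529

+305.4529 rpm (same as input, |ω| = 305.4529 rpm)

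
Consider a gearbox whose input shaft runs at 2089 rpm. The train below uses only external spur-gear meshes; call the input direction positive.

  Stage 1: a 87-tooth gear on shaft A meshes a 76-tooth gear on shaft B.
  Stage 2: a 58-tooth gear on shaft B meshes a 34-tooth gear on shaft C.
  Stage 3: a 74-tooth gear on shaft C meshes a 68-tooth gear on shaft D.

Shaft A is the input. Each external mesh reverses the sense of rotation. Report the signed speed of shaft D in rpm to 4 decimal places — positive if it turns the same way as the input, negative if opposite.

Stage 1 [87T→76T]: ω = 2089.0000×87/76 = 2391.3553 rpm, dir flips to −; running = −2391.3553
Stage 2 [58T→34T]: ω = 2391.3553×58/34 = 4079.3707 rpm, dir flips to +; running = +4079.3707
Stage 3 [74T→68T]: ω = 4079.3707×74/68 = 4439.3152 rpm, dir flips to −; running = −4439.3152

-4439.3152 rpm (opposite to input, |ω| = 4439.3152 rpm)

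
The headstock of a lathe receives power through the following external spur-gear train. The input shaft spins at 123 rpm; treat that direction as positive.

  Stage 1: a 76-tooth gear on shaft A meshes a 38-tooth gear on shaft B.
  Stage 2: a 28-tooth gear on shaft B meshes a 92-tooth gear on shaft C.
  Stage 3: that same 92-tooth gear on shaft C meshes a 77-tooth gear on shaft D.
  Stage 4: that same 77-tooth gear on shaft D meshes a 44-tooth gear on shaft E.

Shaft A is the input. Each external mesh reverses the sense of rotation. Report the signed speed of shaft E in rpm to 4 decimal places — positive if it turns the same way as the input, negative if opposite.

+156.5455 rpm (same as input, |ω| = 156.5455 rpm)

Stage 1 [76T→38T]: ω = 123.0000×76/38 = 246.0000 rpm, dir flips to −; running = −246.0000
Stage 2 [28T→92T]: ω = 246.0000×28/92 = 74.8696 rpm, dir flips to +; running = +74.8696
Stage 3 [92T→77T]: ω = 74.8696×92/77 = 89.4545 rpm, dir flips to −; running = −89.4545
Stage 4 [77T→44T]: ω = 89.4545×77/44 = 156.5455 rpm, dir flips to +; running = +156.5455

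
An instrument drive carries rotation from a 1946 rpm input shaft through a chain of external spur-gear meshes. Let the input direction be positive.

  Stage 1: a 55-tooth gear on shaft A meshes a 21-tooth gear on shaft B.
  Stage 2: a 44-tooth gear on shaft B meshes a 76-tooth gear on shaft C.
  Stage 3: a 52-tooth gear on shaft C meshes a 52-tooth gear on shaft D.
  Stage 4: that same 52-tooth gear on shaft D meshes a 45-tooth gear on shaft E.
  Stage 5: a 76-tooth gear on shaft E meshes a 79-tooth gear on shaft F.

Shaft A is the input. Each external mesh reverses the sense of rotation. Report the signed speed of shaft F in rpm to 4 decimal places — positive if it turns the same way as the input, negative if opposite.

-3280.2175 rpm (opposite to input, |ω| = 3280.2175 rpm)

Stage 1 [55T→21T]: ω = 1946.0000×55/21 = 5096.6667 rpm, dir flips to −; running = −5096.6667
Stage 2 [44T→76T]: ω = 5096.6667×44/76 = 2950.7018 rpm, dir flips to +; running = +2950.7018
Stage 3 [52T→52T]: ω = 2950.7018×52/52 = 2950.7018 rpm, dir flips to −; running = −2950.7018
Stage 4 [52T→45T]: ω = 2950.7018×52/45 = 3409.6998 rpm, dir flips to +; running = +3409.6998
Stage 5 [76T→79T]: ω = 3409.6998×76/79 = 3280.2175 rpm, dir flips to −; running = −3280.2175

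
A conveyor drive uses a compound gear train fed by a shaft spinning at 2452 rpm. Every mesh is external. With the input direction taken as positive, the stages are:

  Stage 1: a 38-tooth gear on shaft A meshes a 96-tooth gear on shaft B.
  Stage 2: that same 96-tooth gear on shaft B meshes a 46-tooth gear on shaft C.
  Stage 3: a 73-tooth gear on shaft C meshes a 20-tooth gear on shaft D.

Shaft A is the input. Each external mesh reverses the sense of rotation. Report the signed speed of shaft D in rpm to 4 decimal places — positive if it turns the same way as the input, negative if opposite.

Stage 1 [38T→96T]: ω = 2452.0000×38/96 = 970.5833 rpm, dir flips to −; running = −970.5833
Stage 2 [96T→46T]: ω = 970.5833×96/46 = 2025.5652 rpm, dir flips to +; running = +2025.5652
Stage 3 [73T→20T]: ω = 2025.5652×73/20 = 7393.3130 rpm, dir flips to −; running = −7393.3130

-7393.3130 rpm (opposite to input, |ω| = 7393.3130 rpm)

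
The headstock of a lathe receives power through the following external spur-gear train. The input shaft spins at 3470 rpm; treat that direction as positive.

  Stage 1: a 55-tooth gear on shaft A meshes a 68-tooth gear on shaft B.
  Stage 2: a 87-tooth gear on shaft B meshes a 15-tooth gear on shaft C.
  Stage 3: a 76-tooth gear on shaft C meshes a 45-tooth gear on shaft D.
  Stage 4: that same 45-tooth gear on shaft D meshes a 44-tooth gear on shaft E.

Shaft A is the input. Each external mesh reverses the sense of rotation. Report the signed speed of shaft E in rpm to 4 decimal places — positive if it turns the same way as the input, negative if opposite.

+28117.2059 rpm (same as input, |ω| = 28117.2059 rpm)

Stage 1 [55T→68T]: ω = 3470.0000×55/68 = 2806.6176 rpm, dir flips to −; running = −2806.6176
Stage 2 [87T→15T]: ω = 2806.6176×87/15 = 16278.3824 rpm, dir flips to +; running = +16278.3824
Stage 3 [76T→45T]: ω = 16278.3824×76/45 = 27492.3791 rpm, dir flips to −; running = −27492.3791
Stage 4 [45T→44T]: ω = 27492.3791×45/44 = 28117.2059 rpm, dir flips to +; running = +28117.2059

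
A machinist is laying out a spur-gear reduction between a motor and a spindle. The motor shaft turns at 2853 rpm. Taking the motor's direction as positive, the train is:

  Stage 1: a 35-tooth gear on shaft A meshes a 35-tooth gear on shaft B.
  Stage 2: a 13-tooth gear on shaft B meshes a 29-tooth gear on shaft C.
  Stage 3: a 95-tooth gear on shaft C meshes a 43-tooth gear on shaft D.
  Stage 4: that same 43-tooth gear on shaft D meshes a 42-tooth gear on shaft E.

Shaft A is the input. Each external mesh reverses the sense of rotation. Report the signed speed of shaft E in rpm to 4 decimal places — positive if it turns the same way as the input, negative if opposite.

+2892.8202 rpm (same as input, |ω| = 2892.8202 rpm)

Stage 1 [35T→35T]: ω = 2853.0000×35/35 = 2853.0000 rpm, dir flips to −; running = −2853.0000
Stage 2 [13T→29T]: ω = 2853.0000×13/29 = 1278.9310 rpm, dir flips to +; running = +1278.9310
Stage 3 [95T→43T]: ω = 1278.9310×95/43 = 2825.5453 rpm, dir flips to −; running = −2825.5453
Stage 4 [43T→42T]: ω = 2825.5453×43/42 = 2892.8202 rpm, dir flips to +; running = +2892.8202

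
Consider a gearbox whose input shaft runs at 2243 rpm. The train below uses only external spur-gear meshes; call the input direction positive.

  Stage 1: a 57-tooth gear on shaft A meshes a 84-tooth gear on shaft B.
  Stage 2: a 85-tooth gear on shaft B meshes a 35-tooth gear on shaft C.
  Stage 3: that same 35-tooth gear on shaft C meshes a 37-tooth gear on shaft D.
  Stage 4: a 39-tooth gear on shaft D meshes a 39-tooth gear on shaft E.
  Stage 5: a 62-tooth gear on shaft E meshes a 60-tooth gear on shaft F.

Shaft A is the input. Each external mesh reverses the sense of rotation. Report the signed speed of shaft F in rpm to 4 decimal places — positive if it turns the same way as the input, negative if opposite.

-3613.1208 rpm (opposite to input, |ω| = 3613.1208 rpm)

Stage 1 [57T→84T]: ω = 2243.0000×57/84 = 1522.0357 rpm, dir flips to −; running = −1522.0357
Stage 2 [85T→35T]: ω = 1522.0357×85/35 = 3696.3724 rpm, dir flips to +; running = +3696.3724
Stage 3 [35T→37T]: ω = 3696.3724×35/37 = 3496.5685 rpm, dir flips to −; running = −3496.5685
Stage 4 [39T→39T]: ω = 3496.5685×39/39 = 3496.5685 rpm, dir flips to +; running = +3496.5685
Stage 5 [62T→60T]: ω = 3496.5685×62/60 = 3613.1208 rpm, dir flips to −; running = −3613.1208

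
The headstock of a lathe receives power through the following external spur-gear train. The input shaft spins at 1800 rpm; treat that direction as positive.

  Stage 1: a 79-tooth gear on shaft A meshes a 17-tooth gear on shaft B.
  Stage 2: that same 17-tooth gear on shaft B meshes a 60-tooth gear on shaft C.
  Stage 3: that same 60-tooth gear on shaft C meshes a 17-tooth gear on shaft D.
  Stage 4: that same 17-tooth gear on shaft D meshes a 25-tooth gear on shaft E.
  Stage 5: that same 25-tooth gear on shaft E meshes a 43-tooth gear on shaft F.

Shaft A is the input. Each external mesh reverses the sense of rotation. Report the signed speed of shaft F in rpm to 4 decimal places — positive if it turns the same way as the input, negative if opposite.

Stage 1 [79T→17T]: ω = 1800.0000×79/17 = 8364.7059 rpm, dir flips to −; running = −8364.7059
Stage 2 [17T→60T]: ω = 8364.7059×17/60 = 2370.0000 rpm, dir flips to +; running = +2370.0000
Stage 3 [60T→17T]: ω = 2370.0000×60/17 = 8364.7059 rpm, dir flips to −; running = −8364.7059
Stage 4 [17T→25T]: ω = 8364.7059×17/25 = 5688.0000 rpm, dir flips to +; running = +5688.0000
Stage 5 [25T→43T]: ω = 5688.0000×25/43 = 3306.9767 rpm, dir flips to −; running = −3306.9767

-3306.9767 rpm (opposite to input, |ω| = 3306.9767 rpm)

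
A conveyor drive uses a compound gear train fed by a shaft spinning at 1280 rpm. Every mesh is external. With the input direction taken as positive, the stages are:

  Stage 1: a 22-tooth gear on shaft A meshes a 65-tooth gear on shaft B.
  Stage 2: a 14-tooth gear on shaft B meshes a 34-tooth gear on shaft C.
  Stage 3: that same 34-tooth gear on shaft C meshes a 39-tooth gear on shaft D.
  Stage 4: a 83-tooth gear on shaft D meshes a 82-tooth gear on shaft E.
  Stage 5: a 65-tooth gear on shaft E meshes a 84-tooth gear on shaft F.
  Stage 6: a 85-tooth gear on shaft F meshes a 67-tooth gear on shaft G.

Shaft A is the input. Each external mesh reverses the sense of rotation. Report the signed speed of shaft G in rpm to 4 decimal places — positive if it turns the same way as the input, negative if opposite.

+154.5344 rpm (same as input, |ω| = 154.5344 rpm)

Stage 1 [22T→65T]: ω = 1280.0000×22/65 = 433.2308 rpm, dir flips to −; running = −433.2308
Stage 2 [14T→34T]: ω = 433.2308×14/34 = 178.3891 rpm, dir flips to +; running = +178.3891
Stage 3 [34T→39T]: ω = 178.3891×34/39 = 155.5187 rpm, dir flips to −; running = −155.5187
Stage 4 [83T→82T]: ω = 155.5187×83/82 = 157.4153 rpm, dir flips to +; running = +157.4153
Stage 5 [65T→84T]: ω = 157.4153×65/84 = 121.8095 rpm, dir flips to −; running = −121.8095
Stage 6 [85T→67T]: ω = 121.8095×85/67 = 154.5344 rpm, dir flips to +; running = +154.5344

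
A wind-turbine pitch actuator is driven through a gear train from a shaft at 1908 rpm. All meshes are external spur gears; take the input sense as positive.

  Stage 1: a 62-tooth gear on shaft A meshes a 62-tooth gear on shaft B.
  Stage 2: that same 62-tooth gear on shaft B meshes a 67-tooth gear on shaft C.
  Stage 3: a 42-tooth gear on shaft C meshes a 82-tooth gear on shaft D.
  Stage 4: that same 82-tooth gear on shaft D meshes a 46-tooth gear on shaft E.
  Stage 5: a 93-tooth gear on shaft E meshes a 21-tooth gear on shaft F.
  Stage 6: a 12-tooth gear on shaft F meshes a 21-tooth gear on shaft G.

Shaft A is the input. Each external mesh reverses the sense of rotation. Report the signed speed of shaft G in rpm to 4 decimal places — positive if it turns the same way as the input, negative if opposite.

+4079.5506 rpm (same as input, |ω| = 4079.5506 rpm)

Stage 1 [62T→62T]: ω = 1908.0000×62/62 = 1908.0000 rpm, dir flips to −; running = −1908.0000
Stage 2 [62T→67T]: ω = 1908.0000×62/67 = 1765.6119 rpm, dir flips to +; running = +1765.6119
Stage 3 [42T→82T]: ω = 1765.6119×42/82 = 904.3378 rpm, dir flips to −; running = −904.3378
Stage 4 [82T→46T]: ω = 904.3378×82/46 = 1612.0805 rpm, dir flips to +; running = +1612.0805
Stage 5 [93T→21T]: ω = 1612.0805×93/21 = 7139.2135 rpm, dir flips to −; running = −7139.2135
Stage 6 [12T→21T]: ω = 7139.2135×12/21 = 4079.5506 rpm, dir flips to +; running = +4079.5506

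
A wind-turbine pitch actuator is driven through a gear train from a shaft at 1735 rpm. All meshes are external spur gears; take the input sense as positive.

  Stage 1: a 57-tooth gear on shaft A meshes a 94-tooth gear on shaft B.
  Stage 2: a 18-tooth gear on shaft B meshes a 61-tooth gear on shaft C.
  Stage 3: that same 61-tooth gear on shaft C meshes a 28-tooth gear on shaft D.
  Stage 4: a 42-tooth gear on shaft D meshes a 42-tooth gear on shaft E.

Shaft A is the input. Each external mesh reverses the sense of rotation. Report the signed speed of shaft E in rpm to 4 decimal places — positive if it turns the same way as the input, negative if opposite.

+676.3336 rpm (same as input, |ω| = 676.3336 rpm)

Stage 1 [57T→94T]: ω = 1735.0000×57/94 = 1052.0745 rpm, dir flips to −; running = −1052.0745
Stage 2 [18T→61T]: ω = 1052.0745×18/61 = 310.4482 rpm, dir flips to +; running = +310.4482
Stage 3 [61T→28T]: ω = 310.4482×61/28 = 676.3336 rpm, dir flips to −; running = −676.3336
Stage 4 [42T→42T]: ω = 676.3336×42/42 = 676.3336 rpm, dir flips to +; running = +676.3336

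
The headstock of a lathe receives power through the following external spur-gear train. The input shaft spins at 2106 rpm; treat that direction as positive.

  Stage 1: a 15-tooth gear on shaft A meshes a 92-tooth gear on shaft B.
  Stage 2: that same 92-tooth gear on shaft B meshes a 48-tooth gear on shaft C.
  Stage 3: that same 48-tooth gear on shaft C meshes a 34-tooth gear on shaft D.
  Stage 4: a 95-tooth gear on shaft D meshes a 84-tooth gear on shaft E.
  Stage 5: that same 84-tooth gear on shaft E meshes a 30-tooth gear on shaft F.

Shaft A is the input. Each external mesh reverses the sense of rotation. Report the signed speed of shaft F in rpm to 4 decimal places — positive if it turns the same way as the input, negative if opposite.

-2942.2059 rpm (opposite to input, |ω| = 2942.2059 rpm)

Stage 1 [15T→92T]: ω = 2106.0000×15/92 = 343.3696 rpm, dir flips to −; running = −343.3696
Stage 2 [92T→48T]: ω = 343.3696×92/48 = 658.1250 rpm, dir flips to +; running = +658.1250
Stage 3 [48T→34T]: ω = 658.1250×48/34 = 929.1176 rpm, dir flips to −; running = −929.1176
Stage 4 [95T→84T]: ω = 929.1176×95/84 = 1050.7878 rpm, dir flips to +; running = +1050.7878
Stage 5 [84T→30T]: ω = 1050.7878×84/30 = 2942.2059 rpm, dir flips to −; running = −2942.2059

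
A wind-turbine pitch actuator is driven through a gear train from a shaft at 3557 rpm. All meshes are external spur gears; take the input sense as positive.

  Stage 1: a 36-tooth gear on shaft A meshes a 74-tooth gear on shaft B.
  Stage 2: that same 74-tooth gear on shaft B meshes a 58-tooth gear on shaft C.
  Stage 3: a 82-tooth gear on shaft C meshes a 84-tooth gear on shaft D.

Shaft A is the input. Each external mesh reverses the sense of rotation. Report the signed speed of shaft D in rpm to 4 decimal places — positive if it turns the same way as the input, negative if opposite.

Stage 1 [36T→74T]: ω = 3557.0000×36/74 = 1730.4324 rpm, dir flips to −; running = −1730.4324
Stage 2 [74T→58T]: ω = 1730.4324×74/58 = 2207.7931 rpm, dir flips to +; running = +2207.7931
Stage 3 [82T→84T]: ω = 2207.7931×82/84 = 2155.2266 rpm, dir flips to −; running = −2155.2266

-2155.2266 rpm (opposite to input, |ω| = 2155.2266 rpm)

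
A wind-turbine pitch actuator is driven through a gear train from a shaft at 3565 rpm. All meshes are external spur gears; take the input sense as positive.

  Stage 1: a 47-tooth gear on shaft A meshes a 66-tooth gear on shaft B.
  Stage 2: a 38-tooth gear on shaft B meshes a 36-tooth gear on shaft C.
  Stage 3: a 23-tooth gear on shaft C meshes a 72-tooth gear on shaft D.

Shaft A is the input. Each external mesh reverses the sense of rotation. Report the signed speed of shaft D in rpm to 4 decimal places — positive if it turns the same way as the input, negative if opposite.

Stage 1 [47T→66T]: ω = 3565.0000×47/66 = 2538.7121 rpm, dir flips to −; running = −2538.7121
Stage 2 [38T→36T]: ω = 2538.7121×38/36 = 2679.7517 rpm, dir flips to +; running = +2679.7517
Stage 3 [23T→72T]: ω = 2679.7517×23/72 = 856.0318 rpm, dir flips to −; running = −856.0318

-856.0318 rpm (opposite to input, |ω| = 856.0318 rpm)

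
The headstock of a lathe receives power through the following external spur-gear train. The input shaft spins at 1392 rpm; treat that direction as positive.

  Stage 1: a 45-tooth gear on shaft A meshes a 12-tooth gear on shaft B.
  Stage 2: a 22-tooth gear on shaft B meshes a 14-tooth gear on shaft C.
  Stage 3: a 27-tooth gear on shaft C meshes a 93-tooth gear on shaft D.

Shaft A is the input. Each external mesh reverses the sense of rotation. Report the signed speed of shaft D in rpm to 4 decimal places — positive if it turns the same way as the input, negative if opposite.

Stage 1 [45T→12T]: ω = 1392.0000×45/12 = 5220.0000 rpm, dir flips to −; running = −5220.0000
Stage 2 [22T→14T]: ω = 5220.0000×22/14 = 8202.8571 rpm, dir flips to +; running = +8202.8571
Stage 3 [27T→93T]: ω = 8202.8571×27/93 = 2381.4747 rpm, dir flips to −; running = −2381.4747

-2381.4747 rpm (opposite to input, |ω| = 2381.4747 rpm)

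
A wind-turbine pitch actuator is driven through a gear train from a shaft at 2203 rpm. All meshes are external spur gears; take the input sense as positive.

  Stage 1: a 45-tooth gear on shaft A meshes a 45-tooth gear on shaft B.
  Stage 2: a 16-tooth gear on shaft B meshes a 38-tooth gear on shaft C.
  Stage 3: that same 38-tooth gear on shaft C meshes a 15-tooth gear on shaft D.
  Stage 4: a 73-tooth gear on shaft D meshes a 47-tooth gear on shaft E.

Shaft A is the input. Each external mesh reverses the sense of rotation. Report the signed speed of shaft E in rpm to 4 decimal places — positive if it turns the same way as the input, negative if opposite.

+3649.7929 rpm (same as input, |ω| = 3649.7929 rpm)

Stage 1 [45T→45T]: ω = 2203.0000×45/45 = 2203.0000 rpm, dir flips to −; running = −2203.0000
Stage 2 [16T→38T]: ω = 2203.0000×16/38 = 927.5789 rpm, dir flips to +; running = +927.5789
Stage 3 [38T→15T]: ω = 927.5789×38/15 = 2349.8667 rpm, dir flips to −; running = −2349.8667
Stage 4 [73T→47T]: ω = 2349.8667×73/47 = 3649.7929 rpm, dir flips to +; running = +3649.7929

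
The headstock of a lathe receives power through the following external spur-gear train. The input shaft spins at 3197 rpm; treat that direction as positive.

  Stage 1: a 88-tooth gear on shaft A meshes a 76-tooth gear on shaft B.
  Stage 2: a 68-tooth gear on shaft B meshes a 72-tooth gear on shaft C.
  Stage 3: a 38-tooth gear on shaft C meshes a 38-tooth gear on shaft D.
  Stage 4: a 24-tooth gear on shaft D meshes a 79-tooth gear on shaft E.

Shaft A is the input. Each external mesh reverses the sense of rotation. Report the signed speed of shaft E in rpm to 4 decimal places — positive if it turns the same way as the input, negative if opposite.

Stage 1 [88T→76T]: ω = 3197.0000×88/76 = 3701.7895 rpm, dir flips to −; running = −3701.7895
Stage 2 [68T→72T]: ω = 3701.7895×68/72 = 3496.1345 rpm, dir flips to +; running = +3496.1345
Stage 3 [38T→38T]: ω = 3496.1345×38/38 = 3496.1345 rpm, dir flips to −; running = −3496.1345
Stage 4 [24T→79T]: ω = 3496.1345×24/79 = 1062.1168 rpm, dir flips to +; running = +1062.1168

+1062.1168 rpm (same as input, |ω| = 1062.1168 rpm)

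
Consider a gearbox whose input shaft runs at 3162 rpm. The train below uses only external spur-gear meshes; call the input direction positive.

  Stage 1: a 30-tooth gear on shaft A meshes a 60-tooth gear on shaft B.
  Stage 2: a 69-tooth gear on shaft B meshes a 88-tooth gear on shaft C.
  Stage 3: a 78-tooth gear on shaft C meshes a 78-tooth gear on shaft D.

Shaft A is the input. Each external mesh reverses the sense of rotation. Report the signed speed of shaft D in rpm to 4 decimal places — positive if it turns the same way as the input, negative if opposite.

-1239.6477 rpm (opposite to input, |ω| = 1239.6477 rpm)

Stage 1 [30T→60T]: ω = 3162.0000×30/60 = 1581.0000 rpm, dir flips to −; running = −1581.0000
Stage 2 [69T→88T]: ω = 1581.0000×69/88 = 1239.6477 rpm, dir flips to +; running = +1239.6477
Stage 3 [78T→78T]: ω = 1239.6477×78/78 = 1239.6477 rpm, dir flips to −; running = −1239.6477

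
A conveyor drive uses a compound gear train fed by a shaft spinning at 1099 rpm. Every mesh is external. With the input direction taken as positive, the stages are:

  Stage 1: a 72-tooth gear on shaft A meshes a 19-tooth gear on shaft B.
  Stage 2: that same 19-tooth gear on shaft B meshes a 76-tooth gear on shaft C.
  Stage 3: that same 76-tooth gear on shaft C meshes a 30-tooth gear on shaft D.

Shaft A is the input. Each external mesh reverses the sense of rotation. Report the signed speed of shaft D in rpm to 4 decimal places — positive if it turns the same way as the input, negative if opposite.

-2637.6000 rpm (opposite to input, |ω| = 2637.6000 rpm)

Stage 1 [72T→19T]: ω = 1099.0000×72/19 = 4164.6316 rpm, dir flips to −; running = −4164.6316
Stage 2 [19T→76T]: ω = 4164.6316×19/76 = 1041.1579 rpm, dir flips to +; running = +1041.1579
Stage 3 [76T→30T]: ω = 1041.1579×76/30 = 2637.6000 rpm, dir flips to −; running = −2637.6000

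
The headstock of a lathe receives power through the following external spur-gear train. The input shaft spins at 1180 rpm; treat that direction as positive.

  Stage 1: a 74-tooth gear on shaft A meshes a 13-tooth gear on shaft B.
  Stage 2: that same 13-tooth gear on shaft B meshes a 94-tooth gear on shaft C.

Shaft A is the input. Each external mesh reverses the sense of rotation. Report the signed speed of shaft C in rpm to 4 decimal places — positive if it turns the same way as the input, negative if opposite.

Stage 1 [74T→13T]: ω = 1180.0000×74/13 = 6716.9231 rpm, dir flips to −; running = −6716.9231
Stage 2 [13T→94T]: ω = 6716.9231×13/94 = 928.9362 rpm, dir flips to +; running = +928.9362

+928.9362 rpm (same as input, |ω| = 928.9362 rpm)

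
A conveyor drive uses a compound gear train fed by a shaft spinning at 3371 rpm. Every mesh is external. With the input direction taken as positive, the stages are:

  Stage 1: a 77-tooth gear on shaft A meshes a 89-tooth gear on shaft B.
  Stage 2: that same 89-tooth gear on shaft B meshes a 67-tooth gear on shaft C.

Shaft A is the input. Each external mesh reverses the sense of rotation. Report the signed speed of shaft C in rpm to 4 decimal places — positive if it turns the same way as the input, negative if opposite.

+3874.1343 rpm (same as input, |ω| = 3874.1343 rpm)

Stage 1 [77T→89T]: ω = 3371.0000×77/89 = 2916.4831 rpm, dir flips to −; running = −2916.4831
Stage 2 [89T→67T]: ω = 2916.4831×89/67 = 3874.1343 rpm, dir flips to +; running = +3874.1343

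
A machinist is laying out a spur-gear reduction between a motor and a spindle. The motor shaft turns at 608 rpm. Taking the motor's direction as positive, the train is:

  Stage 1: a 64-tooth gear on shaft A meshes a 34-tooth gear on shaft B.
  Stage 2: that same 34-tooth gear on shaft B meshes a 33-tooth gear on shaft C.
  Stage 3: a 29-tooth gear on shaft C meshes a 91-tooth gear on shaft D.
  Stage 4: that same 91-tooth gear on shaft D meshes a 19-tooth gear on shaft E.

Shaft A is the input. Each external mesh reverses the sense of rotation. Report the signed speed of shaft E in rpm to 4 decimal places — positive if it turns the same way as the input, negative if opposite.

Stage 1 [64T→34T]: ω = 608.0000×64/34 = 1144.4706 rpm, dir flips to −; running = −1144.4706
Stage 2 [34T→33T]: ω = 1144.4706×34/33 = 1179.1515 rpm, dir flips to +; running = +1179.1515
Stage 3 [29T→91T]: ω = 1179.1515×29/91 = 375.7736 rpm, dir flips to −; running = −375.7736
Stage 4 [91T→19T]: ω = 375.7736×91/19 = 1799.7576 rpm, dir flips to +; running = +1799.7576

+1799.7576 rpm (same as input, |ω| = 1799.7576 rpm)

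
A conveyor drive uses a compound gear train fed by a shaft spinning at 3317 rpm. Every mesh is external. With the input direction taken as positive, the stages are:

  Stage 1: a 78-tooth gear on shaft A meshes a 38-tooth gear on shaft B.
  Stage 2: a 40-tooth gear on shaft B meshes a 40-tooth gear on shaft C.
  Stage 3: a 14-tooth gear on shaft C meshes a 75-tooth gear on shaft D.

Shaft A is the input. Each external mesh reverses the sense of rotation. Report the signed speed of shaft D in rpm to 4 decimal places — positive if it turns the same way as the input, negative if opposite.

-1270.9347 rpm (opposite to input, |ω| = 1270.9347 rpm)

Stage 1 [78T→38T]: ω = 3317.0000×78/38 = 6808.5789 rpm, dir flips to −; running = −6808.5789
Stage 2 [40T→40T]: ω = 6808.5789×40/40 = 6808.5789 rpm, dir flips to +; running = +6808.5789
Stage 3 [14T→75T]: ω = 6808.5789×14/75 = 1270.9347 rpm, dir flips to −; running = −1270.9347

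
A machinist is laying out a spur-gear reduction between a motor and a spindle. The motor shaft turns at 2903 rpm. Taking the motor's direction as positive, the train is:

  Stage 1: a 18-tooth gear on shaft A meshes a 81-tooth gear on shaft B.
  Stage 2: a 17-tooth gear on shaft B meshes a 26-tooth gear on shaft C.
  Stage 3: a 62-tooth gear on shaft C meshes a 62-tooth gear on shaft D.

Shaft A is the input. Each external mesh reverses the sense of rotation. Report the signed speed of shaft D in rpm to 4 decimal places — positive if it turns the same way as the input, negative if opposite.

Stage 1 [18T→81T]: ω = 2903.0000×18/81 = 645.1111 rpm, dir flips to −; running = −645.1111
Stage 2 [17T→26T]: ω = 645.1111×17/26 = 421.8034 rpm, dir flips to +; running = +421.8034
Stage 3 [62T→62T]: ω = 421.8034×62/62 = 421.8034 rpm, dir flips to −; running = −421.8034

-421.8034 rpm (opposite to input, |ω| = 421.8034 rpm)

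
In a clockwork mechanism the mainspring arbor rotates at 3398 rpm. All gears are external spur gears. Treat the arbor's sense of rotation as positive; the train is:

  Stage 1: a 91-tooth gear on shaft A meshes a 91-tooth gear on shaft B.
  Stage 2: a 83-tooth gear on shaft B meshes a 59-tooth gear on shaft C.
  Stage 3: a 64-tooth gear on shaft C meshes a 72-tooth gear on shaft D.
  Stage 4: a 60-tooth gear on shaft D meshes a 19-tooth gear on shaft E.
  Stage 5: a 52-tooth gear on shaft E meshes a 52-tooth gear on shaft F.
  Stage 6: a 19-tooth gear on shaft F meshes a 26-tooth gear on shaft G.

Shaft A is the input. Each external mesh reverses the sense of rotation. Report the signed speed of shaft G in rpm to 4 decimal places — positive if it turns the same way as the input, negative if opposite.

+9805.6150 rpm (same as input, |ω| = 9805.6150 rpm)

Stage 1 [91T→91T]: ω = 3398.0000×91/91 = 3398.0000 rpm, dir flips to −; running = −3398.0000
Stage 2 [83T→59T]: ω = 3398.0000×83/59 = 4780.2373 rpm, dir flips to +; running = +4780.2373
Stage 3 [64T→72T]: ω = 4780.2373×64/72 = 4249.0998 rpm, dir flips to −; running = −4249.0998
Stage 4 [60T→19T]: ω = 4249.0998×60/19 = 13418.2099 rpm, dir flips to +; running = +13418.2099
Stage 5 [52T→52T]: ω = 13418.2099×52/52 = 13418.2099 rpm, dir flips to −; running = −13418.2099
Stage 6 [19T→26T]: ω = 13418.2099×19/26 = 9805.6150 rpm, dir flips to +; running = +9805.6150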